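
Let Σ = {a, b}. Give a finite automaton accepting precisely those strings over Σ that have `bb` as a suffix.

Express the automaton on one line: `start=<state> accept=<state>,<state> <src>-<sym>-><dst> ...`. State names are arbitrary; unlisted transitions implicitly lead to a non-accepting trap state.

Remember how much of `bb` the current input suffix matches. State q0 means no match yet; q1 means the last symbol is `b`; q2 means the last 2 symbols are `bb`. Only q2 accepts. On a mismatch, fall back to the longest proper suffix that is still a prefix of `bb`.
With 3 states:
        a   b  
>  q0   q0  q1 
   q1   q0  q2 
 * q2   q0  q2 
(> = start, * = accepting)

start=q0 accept=q2 q0-a->q0 q0-b->q1 q1-a->q0 q1-b->q2 q2-a->q0 q2-b->q2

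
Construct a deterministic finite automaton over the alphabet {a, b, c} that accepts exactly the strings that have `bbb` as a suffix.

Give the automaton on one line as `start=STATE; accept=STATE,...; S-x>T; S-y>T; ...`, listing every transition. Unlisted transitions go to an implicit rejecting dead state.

start=q0; accept=q3; q0-a>q0; q0-b>q1; q0-c>q0; q1-a>q0; q1-b>q2; q1-c>q0; q2-a>q0; q2-b>q3; q2-c>q0; q3-a>q0; q3-b>q3; q3-c>q0

Remember how much of `bbb` the current input suffix matches. State q0 means no match yet; q1 means the last symbol is `b`; q2 means the last 2 symbols are `bb`; q3 means the last 3 symbols are `bbb`. Only q3 accepts. On a mismatch, fall back to the longest proper suffix that is still a prefix of `bbb`.
        a   b   c  
>  q0   q0  q1  q0 
   q1   q0  q2  q0 
   q2   q0  q3  q0 
 * q3   q0  q3  q0 
(> = start, * = accepting)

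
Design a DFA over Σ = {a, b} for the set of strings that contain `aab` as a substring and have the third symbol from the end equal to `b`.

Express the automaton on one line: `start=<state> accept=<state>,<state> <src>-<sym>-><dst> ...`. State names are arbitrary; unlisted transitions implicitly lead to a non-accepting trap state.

start=q0 accept=q17,q18,q19,q20 q0-a->q1 q0-b->q2 q1-a->q3 q1-b->q4 q2-a->q5 q2-b->q6 q3-a->q7 q3-b->q8 q4-a->q9 q4-b->q10 q5-a->q11 q5-b->q12 q6-a->q13 q6-b->q14 q7-a->q7 q7-b->q8 q8-a->q15 q8-b->q16 q9-a->q11 q9-b->q12 q10-a->q13 q10-b->q14 q11-a->q7 q11-b->q8 q12-a->q9 q12-b->q10 q13-a->q11 q13-b->q12 q14-a->q13 q14-b->q14 q15-a->q17 q15-b->q18 q16-a->q19 q16-b->q20 q17-a->q21 q17-b->q8 q18-a->q15 q18-b->q16 q19-a->q17 q19-b->q18 q20-a->q19 q20-b->q20 q21-a->q21 q21-b->q8

Build one automaton per condition and run them in lockstep. The first has 4 states tracking whether and how much of `aab` has been seen; the second has 15 states tracking the last 3 symbols read. A product state is a pair (one from each), accepting exactly when both do.
          a    b  
>  q0     q1   q2 
   q1     q3   q4 
   q2     q5   q6 
   q3     q7   q8 
   q4     q9  q10 
   q5    q11  q12 
   q6    q13  q14 
   q7     q7   q8 
   q8    q15  q16 
   q9    q11  q12 
   q10   q13  q14 
   q11    q7   q8 
   q12    q9  q10 
   q13   q11  q12 
   q14   q13  q14 
   q15   q17  q18 
   q16   q19  q20 
 * q17   q21   q8 
 * q18   q15  q16 
 * q19   q17  q18 
 * q20   q19  q20 
   q21   q21   q8 
(> = start, * = accepting)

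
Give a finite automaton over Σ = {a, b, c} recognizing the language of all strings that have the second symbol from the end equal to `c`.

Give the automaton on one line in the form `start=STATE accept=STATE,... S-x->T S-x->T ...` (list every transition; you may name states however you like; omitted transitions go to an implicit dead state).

Because acceptance depends on a position counted from the end, the machine has to buffer the most recent 2 symbols. Make each state the string of the last up-to-2 symbols read; on input `x` shift the window left and append `x`. Accept when the buffered window has length 2 and begins with `c`.
13 states suffice.
          a    b    c  
>  S0     S1   S2   S3 
   S1     S4   S5   S6 
   S2     S7   S8   S9 
   S3    S10  S11  S12 
   S4     S4   S5   S6 
   S5     S7   S8   S9 
   S6    S10  S11  S12 
   S7     S4   S5   S6 
   S8     S7   S8   S9 
   S9    S10  S11  S12 
 * S10    S4   S5   S6 
 * S11    S7   S8   S9 
 * S12   S10  S11  S12 
(> = start, * = accepting)

start=S0 accept=S10,S11,S12 S0-a->S1 S0-b->S2 S0-c->S3 S1-a->S4 S1-b->S5 S1-c->S6 S2-a->S7 S2-b->S8 S2-c->S9 S3-a->S10 S3-b->S11 S3-c->S12 S4-a->S4 S4-b->S5 S4-c->S6 S5-a->S7 S5-b->S8 S5-c->S9 S6-a->S10 S6-b->S11 S6-c->S12 S7-a->S4 S7-b->S5 S7-c->S6 S8-a->S7 S8-b->S8 S8-c->S9 S9-a->S10 S9-b->S11 S9-c->S12 S10-a->S4 S10-b->S5 S10-c->S6 S11-a->S7 S11-b->S8 S11-c->S9 S12-a->S10 S12-b->S11 S12-c->S12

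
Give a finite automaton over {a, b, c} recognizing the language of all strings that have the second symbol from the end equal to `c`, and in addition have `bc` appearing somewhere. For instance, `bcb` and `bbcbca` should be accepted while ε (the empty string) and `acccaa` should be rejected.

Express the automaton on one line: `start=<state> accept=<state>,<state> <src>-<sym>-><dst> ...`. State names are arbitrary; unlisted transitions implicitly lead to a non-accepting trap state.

Handle the two conditions separately and then intersect. The first has 13 states tracking the last 2 symbols read; the second has 3 states tracking whether and how much of `bc` has been seen. A product state is a pair (one from each), accepting exactly when both do. After merging equivalent states the machine shrinks.
        a   b   c  
>  q0   q0  q1  q0 
   q1   q0  q1  q2 
   q2   q3  q3  q4 
 * q3   q5  q5  q2 
 * q4   q3  q3  q4 
   q5   q5  q5  q2 
(> = start, * = accepting)

start=q0 accept=q3,q4 q0-a->q0 q0-b->q1 q0-c->q0 q1-a->q0 q1-b->q1 q1-c->q2 q2-a->q3 q2-b->q3 q2-c->q4 q3-a->q5 q3-b->q5 q3-c->q2 q4-a->q3 q4-b->q3 q4-c->q4 q5-a->q5 q5-b->q5 q5-c->q2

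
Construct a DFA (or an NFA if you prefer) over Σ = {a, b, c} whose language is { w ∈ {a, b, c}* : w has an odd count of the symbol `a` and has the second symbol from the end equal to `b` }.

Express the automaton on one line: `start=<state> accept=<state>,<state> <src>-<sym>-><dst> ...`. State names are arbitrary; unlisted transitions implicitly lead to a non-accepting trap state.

start=s0 accept=s4,s5 s0-a->s1 s0-b->s2 s0-c->s0 s1-a->s0 s1-b->s3 s1-c->s1 s2-a->s4 s2-b->s2 s2-c->s0 s3-a->s0 s3-b->s5 s3-c->s4 s4-a->s0 s4-b->s3 s4-c->s1 s5-a->s0 s5-b->s5 s5-c->s4

Build one automaton per condition and run them in lockstep. The first has 2 states tracking the count of `a`s modulo 2; the second has 13 states tracking the last 2 symbols read. A product state is a pair (one from each), accepting exactly when both do. After merging equivalent states the machine shrinks.
A 6-state machine:
        a   b   c  
>  s0   s1  s2  s0 
   s1   s0  s3  s1 
   s2   s4  s2  s0 
   s3   s0  s5  s4 
 * s4   s0  s3  s1 
 * s5   s0  s5  s4 
(> = start, * = accepting)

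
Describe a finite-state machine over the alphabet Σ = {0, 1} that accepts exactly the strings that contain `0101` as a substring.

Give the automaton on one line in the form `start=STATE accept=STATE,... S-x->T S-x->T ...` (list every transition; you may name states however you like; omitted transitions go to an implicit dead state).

Track how much of `0101` has been matched so far: state A is no progress, E is the absorbing accept state reached once `0101` has occurred. Intermediate states record partial matches; on a mismatch, fall back to the longest reusable overlap.
       0  1 
>  A   B  A 
   B   B  C 
   C   D  A 
   D   B  E 
 * E   E  E 
(> = start, * = accepting)

start=A accept=E A-0->B A-1->A B-0->B B-1->C C-0->D C-1->A D-0->B D-1->E E-0->E E-1->E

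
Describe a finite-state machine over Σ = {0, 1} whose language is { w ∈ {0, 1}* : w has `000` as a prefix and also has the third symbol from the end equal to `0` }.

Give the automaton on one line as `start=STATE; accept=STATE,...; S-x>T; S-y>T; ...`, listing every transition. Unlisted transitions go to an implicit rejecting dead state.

Build one automaton per condition and run them in lockstep. The first has 5 states tracking whether the input so far still matches the prefix `000`; the second has 15 states tracking the last 3 symbols read. A product state is a pair (one from each), accepting exactly when both do. After merging equivalent states the machine shrinks.
       0  1 
>  A   B  C 
   B   D  C 
   C   C  C 
   D   E  C 
 * E   E  F 
 * F   G  H 
 * G   I  J 
 * H   K  L 
   I   E  F 
   J   G  H 
   K   I  J 
   L   K  L 
(> = start, * = accepting)

start=A; accept=E,F,G,H; A-0>B; A-1>C; B-0>D; B-1>C; C-0>C; C-1>C; D-0>E; D-1>C; E-0>E; E-1>F; F-0>G; F-1>H; G-0>I; G-1>J; H-0>K; H-1>L; I-0>E; I-1>F; J-0>G; J-1>H; K-0>I; K-1>J; L-0>K; L-1>L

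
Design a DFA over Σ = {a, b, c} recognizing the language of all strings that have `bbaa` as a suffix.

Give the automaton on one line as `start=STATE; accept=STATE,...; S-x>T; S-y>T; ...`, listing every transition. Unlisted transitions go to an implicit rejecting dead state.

Let each state record the length of the longest suffix of the input read so far that is also a prefix of `bbaa`. q1 means the last symbol is `b`; q2 means the last 2 symbols are `bb`; q3 means the last 3 symbols are `bba`; q4 means the last 4 symbols are `bbaa`. Accept only at q4, where the string currently ends in `bbaa`.
With 5 states:
        a   b   c  
>  q0   q0  q1  q0 
   q1   q0  q2  q0 
   q2   q3  q2  q0 
   q3   q4  q1  q0 
 * q4   q0  q1  q0 
(> = start, * = accepting)

start=q0; accept=q4; q0-a>q0; q0-b>q1; q0-c>q0; q1-a>q0; q1-b>q2; q1-c>q0; q2-a>q3; q2-b>q2; q2-c>q0; q3-a>q4; q3-b>q1; q3-c>q0; q4-a>q0; q4-b>q1; q4-c>q0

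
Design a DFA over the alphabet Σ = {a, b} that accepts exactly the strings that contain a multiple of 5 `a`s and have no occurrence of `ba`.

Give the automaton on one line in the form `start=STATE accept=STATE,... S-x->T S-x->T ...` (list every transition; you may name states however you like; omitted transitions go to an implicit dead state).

start=q0 accept=q0,q2 q0-a->q1 q0-b->q2 q1-a->q3 q1-b->q4 q2-a->q5 q2-b->q2 q3-a->q6 q3-b->q7 q4-a->q8 q4-b->q4 q5-a->q8 q5-b->q5 q6-a->q9 q6-b->q10 q7-a->q11 q7-b->q7 q8-a->q11 q8-b->q8 q9-a->q0 q9-b->q12 q10-a->q13 q10-b->q10 q11-a->q13 q11-b->q11 q12-a->q14 q12-b->q12 q13-a->q14 q13-b->q13 q14-a->q5 q14-b->q14

Handle the two conditions separately and then intersect. The first has 5 states tracking the count of `a`s modulo 5; the second has 3 states tracking partial matches of the forbidden pattern `ba`. A product state is a pair (one from each), accepting exactly when both do.
15 states suffice.
          a    b  
>* q0     q1   q2 
   q1     q3   q4 
 * q2     q5   q2 
   q3     q6   q7 
   q4     q8   q4 
   q5     q8   q5 
   q6     q9  q10 
   q7    q11   q7 
   q8    q11   q8 
   q9     q0  q12 
   q10   q13  q10 
   q11   q13  q11 
   q12   q14  q12 
   q13   q14  q13 
   q14    q5  q14 
(> = start, * = accepting)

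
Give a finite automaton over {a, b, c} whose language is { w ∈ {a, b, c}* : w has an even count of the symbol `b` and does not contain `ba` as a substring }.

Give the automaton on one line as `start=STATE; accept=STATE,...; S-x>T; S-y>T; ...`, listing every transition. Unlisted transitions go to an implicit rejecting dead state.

Handle the two conditions separately and then intersect. One (2 states) tracks the count of `b`s modulo 2; the other (3 states) tracks partial matches of the forbidden pattern `ba`. Each combined state is a pair, one component from each; accept when both components accept.
6 states suffice.
        a   b   c  
>* S0   S0  S1  S0 
   S1   S2  S3  S4 
   S2   S2  S5  S2 
 * S3   S5  S1  S0 
   S4   S4  S3  S4 
   S5   S5  S2  S5 
(> = start, * = accepting)

start=S0; accept=S0,S3; S0-a>S0; S0-b>S1; S0-c>S0; S1-a>S2; S1-b>S3; S1-c>S4; S2-a>S2; S2-b>S5; S2-c>S2; S3-a>S5; S3-b>S1; S3-c>S0; S4-a>S4; S4-b>S3; S4-c>S4; S5-a>S5; S5-b>S2; S5-c>S5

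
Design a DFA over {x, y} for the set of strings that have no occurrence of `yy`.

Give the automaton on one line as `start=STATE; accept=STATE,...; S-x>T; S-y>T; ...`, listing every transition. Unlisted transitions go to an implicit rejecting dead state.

Track partial matches of the forbidden pattern `yy`. State q2 is a dead state reached once `yy` has occurred; every other state accepts. q0 means no part of `yy` is currently matched.
        x   y  
>* q0   q0  q1 
 * q1   q0  q2 
   q2   q2  q2 
(> = start, * = accepting)

start=q0; accept=q0,q1; q0-x>q0; q0-y>q1; q1-x>q0; q1-y>q2; q2-x>q2; q2-y>q2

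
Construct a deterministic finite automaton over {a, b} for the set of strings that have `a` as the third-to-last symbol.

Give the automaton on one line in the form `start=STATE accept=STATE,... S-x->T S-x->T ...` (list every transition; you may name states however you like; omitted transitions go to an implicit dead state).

Because acceptance depends on a position counted from the end, the machine has to buffer the most recent 3 symbols. Make each state the string of the last up-to-3 symbols read; on input `x` shift the window left and append `x`. Accept when the buffered window has length 3 and begins with `a`.
          a    b  
>  q0     q1   q2 
   q1     q3   q4 
   q2     q5   q6 
   q3     q7   q8 
   q4     q9  q10 
   q5    q11  q12 
   q6    q13  q14 
 * q7     q7   q8 
 * q8     q9  q10 
 * q9    q11  q12 
 * q10   q13  q14 
   q11    q7   q8 
   q12    q9  q10 
   q13   q11  q12 
   q14   q13  q14 
(> = start, * = accepting)

start=q0 accept=q7,q8,q9,q10 q0-a->q1 q0-b->q2 q1-a->q3 q1-b->q4 q2-a->q5 q2-b->q6 q3-a->q7 q3-b->q8 q4-a->q9 q4-b->q10 q5-a->q11 q5-b->q12 q6-a->q13 q6-b->q14 q7-a->q7 q7-b->q8 q8-a->q9 q8-b->q10 q9-a->q11 q9-b->q12 q10-a->q13 q10-b->q14 q11-a->q7 q11-b->q8 q12-a->q9 q12-b->q10 q13-a->q11 q13-b->q12 q14-a->q13 q14-b->q14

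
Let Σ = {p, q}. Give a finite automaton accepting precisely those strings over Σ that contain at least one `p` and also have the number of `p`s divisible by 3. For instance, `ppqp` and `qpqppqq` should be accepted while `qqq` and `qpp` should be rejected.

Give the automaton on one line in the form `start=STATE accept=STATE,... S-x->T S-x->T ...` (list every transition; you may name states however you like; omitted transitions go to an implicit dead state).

Run two small machines in parallel and take their product. One (3 states) tracks the count of `p`s, saturating at 2; the other (3 states) tracks the count of `p`s modulo 3. Each combined state is a pair, one component from each; accept when both components accept. After merging equivalent states the machine shrinks.
        p   q  
>  S0   S1  S0 
   S1   S2  S1 
   S2   S3  S2 
 * S3   S1  S3 
(> = start, * = accepting)

start=S0 accept=S3 S0-p->S1 S0-q->S0 S1-p->S2 S1-q->S1 S2-p->S3 S2-q->S2 S3-p->S1 S3-q->S3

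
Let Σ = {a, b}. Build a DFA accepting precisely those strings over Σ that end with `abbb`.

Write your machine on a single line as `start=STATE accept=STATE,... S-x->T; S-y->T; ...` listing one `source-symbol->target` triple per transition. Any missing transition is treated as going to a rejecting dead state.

start=q0; accept=q4; q0-a->q1; q0-b->q0; q1-a->q1; q1-b->q2; q2-a->q1; q2-b->q3; q3-a->q1; q3-b->q4; q4-a->q1; q4-b->q0

Remember how much of `abbb` the current input suffix matches. State q0 means no match yet; q1 means the last symbol is `a`; q2 means the last 2 symbols are `ab`; q3 means the last 3 symbols are `abb`; q4 means the last 4 symbols are `abbb`. Only q4 accepts. On a mismatch, fall back to the longest proper suffix that is still a prefix of `abbb`.
5 states suffice.
        a   b  
>  q0   q1  q0 
   q1   q1  q2 
   q2   q1  q3 
   q3   q1  q4 
 * q4   q1  q0 
(> = start, * = accepting)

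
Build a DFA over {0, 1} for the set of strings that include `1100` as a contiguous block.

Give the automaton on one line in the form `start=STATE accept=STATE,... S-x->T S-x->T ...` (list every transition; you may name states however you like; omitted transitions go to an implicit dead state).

start=s0 accept=s4 s0-0->s0 s0-1->s1 s1-0->s0 s1-1->s2 s2-0->s3 s2-1->s2 s3-0->s4 s3-1->s1 s4-0->s4 s4-1->s4

Track how much of `1100` has been matched so far: state s0 is no progress, s4 is the absorbing accept state reached once `1100` has occurred. Intermediate states record partial matches; on a mismatch, fall back to the longest reusable overlap.
With 5 states:
        0   1  
>  s0   s0  s1 
   s1   s0  s2 
   s2   s3  s2 
   s3   s4  s1 
 * s4   s4  s4 
(> = start, * = accepting)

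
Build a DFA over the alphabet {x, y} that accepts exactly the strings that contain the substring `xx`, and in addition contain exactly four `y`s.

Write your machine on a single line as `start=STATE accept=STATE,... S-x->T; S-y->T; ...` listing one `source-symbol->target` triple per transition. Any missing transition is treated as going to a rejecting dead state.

start=s0; accept=s15; s0-x->s1; s0-y->s2; s1-x->s3; s1-y->s2; s2-x->s4; s2-y->s5; s3-x->s3; s3-y->s6; s4-x->s6; s4-y->s5; s5-x->s7; s5-y->s8; s6-x->s6; s6-y->s9; s7-x->s9; s7-y->s8; s8-x->s10; s8-y->s11; s9-x->s9; s9-y->s12; s10-x->s12; s10-y->s11; s11-x->s13; s11-y->s14; s12-x->s12; s12-y->s15; s13-x->s15; s13-y->s14; s14-x->s16; s14-y->s14; s15-x->s15; s15-y->s17; s16-x->s17; s16-y->s14; s17-x->s17; s17-y->s17

Run two small machines in parallel and take their product. The first has 3 states tracking whether and how much of `xx` has been seen; the second has 6 states tracking the count of `y`s, saturating at 5. A product state is a pair (one from each), accepting exactly when both do.
18 states suffice.
          x    y  
>  s0     s1   s2 
   s1     s3   s2 
   s2     s4   s5 
   s3     s3   s6 
   s4     s6   s5 
   s5     s7   s8 
   s6     s6   s9 
   s7     s9   s8 
   s8    s10  s11 
   s9     s9  s12 
   s10   s12  s11 
   s11   s13  s14 
   s12   s12  s15 
   s13   s15  s14 
   s14   s16  s14 
 * s15   s15  s17 
   s16   s17  s14 
   s17   s17  s17 
(> = start, * = accepting)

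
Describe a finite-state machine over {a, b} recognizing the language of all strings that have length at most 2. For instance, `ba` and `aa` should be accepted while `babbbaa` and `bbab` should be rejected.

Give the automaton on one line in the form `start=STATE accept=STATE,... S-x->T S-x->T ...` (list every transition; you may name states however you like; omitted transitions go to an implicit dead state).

We only need to distinguish lengths 0, 1, …, 2, and '>2'. Chain q0 → q1 → q2 → q3 on every symbol, with q3 looping. Accepting states: {q0, q1, q2}.
With 4 states:
        a   b  
>* q0   q1  q1 
 * q1   q2  q2 
 * q2   q3  q3 
   q3   q3  q3 
(> = start, * = accepting)

start=q0 accept=q0,q1,q2 q0-a->q1 q0-b->q1 q1-a->q2 q1-b->q2 q2-a->q3 q2-b->q3 q3-a->q3 q3-b->q3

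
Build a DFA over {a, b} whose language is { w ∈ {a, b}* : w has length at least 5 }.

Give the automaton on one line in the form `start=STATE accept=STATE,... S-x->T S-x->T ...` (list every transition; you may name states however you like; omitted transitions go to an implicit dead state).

start=s0 accept=s5,s6 s0-a->s1 s0-b->s1 s1-a->s2 s1-b->s2 s2-a->s3 s2-b->s3 s3-a->s4 s3-b->s4 s4-a->s5 s4-b->s5 s5-a->s6 s5-b->s6 s6-a->s6 s6-b->s6

We only need to distinguish lengths 0, 1, …, 5, and '>5'. Chain s0 → s1 → s2 → s3 → s4 → s5 → s6 on every symbol, with s6 looping. Accepting states: {s5, s6}.
7 states suffice.
        a   b  
>  s0   s1  s1 
   s1   s2  s2 
   s2   s3  s3 
   s3   s4  s4 
   s4   s5  s5 
 * s5   s6  s6 
 * s6   s6  s6 
(> = start, * = accepting)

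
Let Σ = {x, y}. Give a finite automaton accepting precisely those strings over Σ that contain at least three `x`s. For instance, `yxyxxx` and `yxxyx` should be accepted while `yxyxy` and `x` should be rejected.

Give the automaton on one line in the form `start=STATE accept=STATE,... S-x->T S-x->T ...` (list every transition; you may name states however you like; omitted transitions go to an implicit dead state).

start=q0 accept=q3,q4 q0-x->q1 q0-y->q0 q1-x->q2 q1-y->q1 q2-x->q3 q2-y->q2 q3-x->q4 q3-y->q3 q4-x->q4 q4-y->q4

Count `x`s, saturating at 4: states q0 through q3 mean 0 through 3 `x`s seen; q4 means more than 3. Each `x` increments (capped at q4); other symbols loop. Accept from {q3, q4}.
        x   y  
>  q0   q1  q0 
   q1   q2  q1 
   q2   q3  q2 
 * q3   q4  q3 
 * q4   q4  q4 
(> = start, * = accepting)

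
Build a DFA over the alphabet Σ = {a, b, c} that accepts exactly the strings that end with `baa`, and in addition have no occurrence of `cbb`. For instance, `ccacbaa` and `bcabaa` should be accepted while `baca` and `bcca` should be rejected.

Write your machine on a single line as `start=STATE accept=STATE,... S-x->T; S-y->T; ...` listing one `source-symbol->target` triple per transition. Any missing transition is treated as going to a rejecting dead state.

Handle the two conditions separately and then intersect. One (4 states) tracks how much of the suffix `baa` has currently been matched; the other (4 states) tracks partial matches of the forbidden pattern `cbb`. Each combined state is a pair, one component from each; accept when both components accept.
A 10-state machine:
        a   b   c  
>  S0   S0  S1  S2 
   S1   S3  S1  S2 
   S2   S0  S4  S2 
   S3   S5  S1  S2 
   S4   S3  S6  S2 
 * S5   S0  S1  S2 
   S6   S7  S6  S8 
   S7   S9  S6  S8 
   S8   S8  S6  S8 
   S9   S8  S6  S8 
(> = start, * = accepting)

start=S0; accept=S5; S0-a->S0; S0-b->S1; S0-c->S2; S1-a->S3; S1-b->S1; S1-c->S2; S2-a->S0; S2-b->S4; S2-c->S2; S3-a->S5; S3-b->S1; S3-c->S2; S4-a->S3; S4-b->S6; S4-c->S2; S5-a->S0; S5-b->S1; S5-c->S2; S6-a->S7; S6-b->S6; S6-c->S8; S7-a->S9; S7-b->S6; S7-c->S8; S8-a->S8; S8-b->S6; S8-c->S8; S9-a->S8; S9-b->S6; S9-c->S8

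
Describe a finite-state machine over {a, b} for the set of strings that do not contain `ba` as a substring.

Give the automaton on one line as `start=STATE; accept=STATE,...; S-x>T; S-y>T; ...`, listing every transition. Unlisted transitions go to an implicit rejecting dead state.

This is the complement of 'contains `ba`'. Use the same substring-matching states — s0 through s2 holding how much of `ba` has just been matched — but flip the accepting set: everything except the trap s2 accepts.
        a   b  
>* s0   s0  s1 
 * s1   s2  s1 
   s2   s2  s2 
(> = start, * = accepting)

start=s0; accept=s0,s1; s0-a>s0; s0-b>s1; s1-a>s2; s1-b>s1; s2-a>s2; s2-b>s2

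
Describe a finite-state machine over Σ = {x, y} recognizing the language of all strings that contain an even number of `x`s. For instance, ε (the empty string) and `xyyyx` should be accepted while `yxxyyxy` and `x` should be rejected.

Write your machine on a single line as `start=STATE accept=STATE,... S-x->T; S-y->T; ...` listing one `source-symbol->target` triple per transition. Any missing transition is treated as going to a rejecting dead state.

start=s0; accept=s0; s0-x->s1; s0-y->s0; s1-x->s0; s1-y->s1

The only thing that matters is how many `x`s have appeared, reduced mod 2. Use one state per residue: s0 for 0, …, s1 for 1. Reading `x` moves to the next residue; anything else stays put. s0 is accepting.
2 states suffice.
        x   y  
>* s0   s1  s0 
   s1   s0  s1 
(> = start, * = accepting)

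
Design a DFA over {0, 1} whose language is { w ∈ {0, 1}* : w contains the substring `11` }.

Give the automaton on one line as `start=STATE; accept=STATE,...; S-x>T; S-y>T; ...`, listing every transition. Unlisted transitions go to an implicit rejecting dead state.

start=s0; accept=s2; s0-0>s0; s0-1>s1; s1-0>s0; s1-1>s2; s2-0>s2; s2-1>s2

Track how much of `11` has been matched so far: state s0 is no progress, s2 is the absorbing accept state reached once `11` has occurred. Intermediate states record partial matches; on a mismatch, fall back to the longest reusable overlap.
        0   1  
>  s0   s0  s1 
   s1   s0  s2 
 * s2   s2  s2 
(> = start, * = accepting)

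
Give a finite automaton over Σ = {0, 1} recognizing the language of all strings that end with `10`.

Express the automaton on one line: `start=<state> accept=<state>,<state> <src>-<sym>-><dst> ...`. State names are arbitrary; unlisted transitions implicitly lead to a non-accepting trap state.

start=s0 accept=s2 s0-0->s0 s0-1->s1 s1-0->s2 s1-1->s1 s2-0->s0 s2-1->s1

Remember how much of `10` the current input suffix matches. State s0 means no match yet; s1 means the last symbol is `1`; s2 means the last 2 symbols are `10`. Only s2 accepts. On a mismatch, fall back to the longest proper suffix that is still a prefix of `10`.
With 3 states:
        0   1  
>  s0   s0  s1 
   s1   s2  s1 
 * s2   s0  s1 
(> = start, * = accepting)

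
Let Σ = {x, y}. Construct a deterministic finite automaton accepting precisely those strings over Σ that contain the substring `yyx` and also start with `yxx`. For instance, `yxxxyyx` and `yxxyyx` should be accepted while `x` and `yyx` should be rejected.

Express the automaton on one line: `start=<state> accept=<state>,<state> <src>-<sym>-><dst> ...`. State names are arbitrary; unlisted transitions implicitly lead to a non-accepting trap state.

Build one automaton per condition and run them in lockstep. One (4 states) tracks whether and how much of `yyx` has been seen; the other (5 states) tracks whether the input so far still matches the prefix `yxx`. Each combined state is a pair, one component from each; accept when both components accept. After merging equivalent states the machine shrinks.
8 states suffice.
        x   y  
>  s0   s1  s2 
   s1   s1  s1 
   s2   s3  s1 
   s3   s4  s1 
   s4   s4  s5 
   s5   s4  s6 
   s6   s7  s6 
 * s7   s7  s7 
(> = start, * = accepting)

start=s0 accept=s7 s0-x->s1 s0-y->s2 s1-x->s1 s1-y->s1 s2-x->s3 s2-y->s1 s3-x->s4 s3-y->s1 s4-x->s4 s4-y->s5 s5-x->s4 s5-y->s6 s6-x->s7 s6-y->s6 s7-x->s7 s7-y->s7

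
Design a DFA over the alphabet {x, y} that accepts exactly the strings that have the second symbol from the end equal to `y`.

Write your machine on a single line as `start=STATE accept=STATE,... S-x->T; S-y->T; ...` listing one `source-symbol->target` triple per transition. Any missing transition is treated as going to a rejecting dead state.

Because acceptance depends on a position counted from the end, the machine has to buffer the most recent 2 symbols. Make each state the string of the last up-to-2 symbols read; on input `x` shift the window left and append `x`. Accept when the buffered window has length 2 and begins with `y`.
7 states suffice.
        x   y  
>  q0   q1  q2 
   q1   q3  q4 
   q2   q5  q6 
   q3   q3  q4 
   q4   q5  q6 
 * q5   q3  q4 
 * q6   q5  q6 
(> = start, * = accepting)

start=q0; accept=q5,q6; q0-x->q1; q0-y->q2; q1-x->q3; q1-y->q4; q2-x->q5; q2-y->q6; q3-x->q3; q3-y->q4; q4-x->q5; q4-y->q6; q5-x->q3; q5-y->q4; q6-x->q5; q6-y->q6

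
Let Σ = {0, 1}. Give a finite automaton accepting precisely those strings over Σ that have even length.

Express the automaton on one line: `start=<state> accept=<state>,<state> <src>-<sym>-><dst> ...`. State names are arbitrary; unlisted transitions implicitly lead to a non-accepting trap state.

start=A accept=A A-0->B A-1->B B-0->A B-1->A

Count input length modulo 2: every symbol advances one step around the cycle A → B → A. Accept at A.
       0  1 
>* A   B  B 
   B   A  A 
(> = start, * = accepting)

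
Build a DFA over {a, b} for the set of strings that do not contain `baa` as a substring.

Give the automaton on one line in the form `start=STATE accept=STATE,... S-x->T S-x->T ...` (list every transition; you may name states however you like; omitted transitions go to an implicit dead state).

This is the complement of 'contains `baa`'. Use the same substring-matching states — q0 through q3 holding how much of `baa` has just been matched — but flip the accepting set: everything except the trap q3 accepts.
A 4-state machine:
        a   b  
>* q0   q0  q1 
 * q1   q2  q1 
 * q2   q3  q1 
   q3   q3  q3 
(> = start, * = accepting)

start=q0 accept=q0,q1,q2 q0-a->q0 q0-b->q1 q1-a->q2 q1-b->q1 q2-a->q3 q2-b->q1 q3-a->q3 q3-b->q3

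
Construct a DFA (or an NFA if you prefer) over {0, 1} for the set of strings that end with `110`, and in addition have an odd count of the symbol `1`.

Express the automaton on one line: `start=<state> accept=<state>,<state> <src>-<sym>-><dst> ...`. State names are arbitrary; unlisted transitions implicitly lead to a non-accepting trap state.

start=A accept=H A-0->A A-1->B B-0->C B-1->D C-0->C C-1->E D-0->F D-1->G E-0->A E-1->G F-0->A F-1->B G-0->H G-1->D H-0->C H-1->E

Run two small machines in parallel and take their product. The first has 4 states tracking how much of the suffix `110` has currently been matched; the second has 2 states tracking the count of `1`s modulo 2. A product state is a pair (one from each), accepting exactly when both do.
An 8-state machine:
       0  1 
>  A   A  B 
   B   C  D 
   C   C  E 
   D   F  G 
   E   A  G 
   F   A  B 
   G   H  D 
 * H   C  E 
(> = start, * = accepting)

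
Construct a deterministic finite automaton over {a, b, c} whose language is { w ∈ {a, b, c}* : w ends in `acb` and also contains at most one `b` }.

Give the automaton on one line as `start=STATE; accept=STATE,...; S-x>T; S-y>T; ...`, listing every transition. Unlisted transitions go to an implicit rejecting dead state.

Run two small machines in parallel and take their product. The first has 4 states tracking how much of the suffix `acb` has currently been matched; the second has 3 states tracking the count of `b`s, saturating at 2. A product state is a pair (one from each), accepting exactly when both do.
With 11 states:
          a    b    c  
>  s0     s1   s2   s0 
   s1     s1   s2   s3 
   s2     s4   s5   s2 
   s3     s1   s6   s0 
   s4     s4   s5   s7 
   s5     s8   s5   s5 
 * s6     s4   s5   s2 
   s7     s4   s9   s2 
   s8     s8   s5  s10 
   s9     s8   s5   s5 
   s10    s8   s9   s5 
(> = start, * = accepting)

start=s0; accept=s6; s0-a>s1; s0-b>s2; s0-c>s0; s1-a>s1; s1-b>s2; s1-c>s3; s2-a>s4; s2-b>s5; s2-c>s2; s3-a>s1; s3-b>s6; s3-c>s0; s4-a>s4; s4-b>s5; s4-c>s7; s5-a>s8; s5-b>s5; s5-c>s5; s6-a>s4; s6-b>s5; s6-c>s2; s7-a>s4; s7-b>s9; s7-c>s2; s8-a>s8; s8-b>s5; s8-c>s10; s9-a>s8; s9-b>s5; s9-c>s5; s10-a>s8; s10-b>s9; s10-c>s5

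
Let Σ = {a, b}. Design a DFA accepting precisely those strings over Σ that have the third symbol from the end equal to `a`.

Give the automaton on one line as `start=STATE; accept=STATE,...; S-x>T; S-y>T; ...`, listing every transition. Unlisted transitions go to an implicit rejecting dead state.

Because acceptance depends on a position counted from the end, the machine has to buffer the most recent 3 symbols. Make each state the string of the last up-to-3 symbols read; on input `x` shift the window left and append `x`. Accept when the buffered window has length 3 and begins with `a`.
15 states suffice.
          a    b  
>  q0     q1   q2 
   q1     q3   q4 
   q2     q5   q6 
   q3     q7   q8 
   q4     q9  q10 
   q5    q11  q12 
   q6    q13  q14 
 * q7     q7   q8 
 * q8     q9  q10 
 * q9    q11  q12 
 * q10   q13  q14 
   q11    q7   q8 
   q12    q9  q10 
   q13   q11  q12 
   q14   q13  q14 
(> = start, * = accepting)

start=q0; accept=q7,q8,q9,q10; q0-a>q1; q0-b>q2; q1-a>q3; q1-b>q4; q2-a>q5; q2-b>q6; q3-a>q7; q3-b>q8; q4-a>q9; q4-b>q10; q5-a>q11; q5-b>q12; q6-a>q13; q6-b>q14; q7-a>q7; q7-b>q8; q8-a>q9; q8-b>q10; q9-a>q11; q9-b>q12; q10-a>q13; q10-b>q14; q11-a>q7; q11-b>q8; q12-a>q9; q12-b>q10; q13-a>q11; q13-b>q12; q14-a>q13; q14-b>q14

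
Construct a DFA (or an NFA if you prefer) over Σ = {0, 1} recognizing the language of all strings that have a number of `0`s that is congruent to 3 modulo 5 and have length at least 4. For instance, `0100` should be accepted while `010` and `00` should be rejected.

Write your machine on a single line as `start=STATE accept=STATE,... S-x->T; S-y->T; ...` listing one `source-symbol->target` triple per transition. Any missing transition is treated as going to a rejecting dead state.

start=A; accept=L,R; A-0->B; A-1->C; B-0->D; B-1->E; C-0->E; C-1->F; D-0->G; D-1->H; E-0->H; E-1->I; F-0->I; F-1->J; G-0->K; G-1->L; H-0->L; H-1->M; I-0->M; I-1->N; J-0->N; J-1->O; K-0->P; K-1->Q; L-0->Q; L-1->R; M-0->R; M-1->S; N-0->S; N-1->T; O-0->T; O-1->P; P-0->T; P-1->P; Q-0->P; Q-1->Q; R-0->Q; R-1->R; S-0->R; S-1->S; T-0->S; T-1->T

Handle the two conditions separately and then intersect. One (5 states) tracks the count of `0`s modulo 5; the other (6 states) tracks the input length, saturating at 5. Each combined state is a pair, one component from each; accept when both components accept.
A 20-state machine:
       0  1 
>  A   B  C 
   B   D  E 
   C   E  F 
   D   G  H 
   E   H  I 
   F   I  J 
   G   K  L 
   H   L  M 
   I   M  N 
   J   N  O 
   K   P  Q 
 * L   Q  R 
   M   R  S 
   N   S  T 
   O   T  P 
   P   T  P 
   Q   P  Q 
 * R   Q  R 
   S   R  S 
   T   S  T 
(> = start, * = accepting)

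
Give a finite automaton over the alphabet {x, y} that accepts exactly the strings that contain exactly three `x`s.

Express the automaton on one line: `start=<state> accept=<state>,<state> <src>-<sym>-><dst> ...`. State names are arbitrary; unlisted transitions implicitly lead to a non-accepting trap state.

start=s0 accept=s3 s0-x->s1 s0-y->s0 s1-x->s2 s1-y->s1 s2-x->s3 s2-y->s2 s3-x->s4 s3-y->s3 s4-x->s4 s4-y->s4

Only the number of `x`s matters, and only up to 4. Make a chain s0 → s1 → s2 → s3 → s4 advanced by each `x` (with s4 absorbing); every other symbol self-loops. The accepting set is {s3}.
With 5 states:
        x   y  
>  s0   s1  s0 
   s1   s2  s1 
   s2   s3  s2 
 * s3   s4  s3 
   s4   s4  s4 
(> = start, * = accepting)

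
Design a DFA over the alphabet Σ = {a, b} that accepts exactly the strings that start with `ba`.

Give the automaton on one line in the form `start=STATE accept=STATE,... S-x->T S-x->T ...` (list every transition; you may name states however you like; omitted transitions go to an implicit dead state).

start=q0 accept=q2 q0-a->q3 q0-b->q1 q1-a->q2 q1-b->q3 q2-a->q2 q2-b->q2 q3-a->q3 q3-b->q3

Walk along `ba` while the input agrees: from q0 take `b` to q1, and so on. Any deviation drops to the rejecting sink q3. Once q2 is reached the prefix is confirmed and every continuation is accepted.
With 4 states:
        a   b  
>  q0   q3  q1 
   q1   q2  q3 
 * q2   q2  q2 
   q3   q3  q3 
(> = start, * = accepting)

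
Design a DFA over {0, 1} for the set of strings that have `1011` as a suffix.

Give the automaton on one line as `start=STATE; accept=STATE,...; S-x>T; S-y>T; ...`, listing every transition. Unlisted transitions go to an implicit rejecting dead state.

Let each state record the length of the longest suffix of the input read so far that is also a prefix of `1011`. S1 means the last symbol is `1`; S2 means the last 2 symbols are `10`; S3 means the last 3 symbols are `101`; S4 means the last 4 symbols are `1011`. Accept only at S4, where the string currently ends in `1011`.
5 states suffice.
        0   1  
>  S0   S0  S1 
   S1   S2  S1 
   S2   S0  S3 
   S3   S2  S4 
 * S4   S2  S1 
(> = start, * = accepting)

start=S0; accept=S4; S0-0>S0; S0-1>S1; S1-0>S2; S1-1>S1; S2-0>S0; S2-1>S3; S3-0>S2; S3-1>S4; S4-0>S2; S4-1>S1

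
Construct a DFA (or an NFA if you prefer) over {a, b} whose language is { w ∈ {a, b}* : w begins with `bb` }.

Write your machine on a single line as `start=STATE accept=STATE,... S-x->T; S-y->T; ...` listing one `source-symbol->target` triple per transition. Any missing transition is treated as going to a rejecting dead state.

Walk along `bb` while the input agrees: from S0 take `b` to S1, and so on. Any deviation drops to the rejecting sink S3. Once S2 is reached the prefix is confirmed and every continuation is accepted.
4 states suffice.
        a   b  
>  S0   S3  S1 
   S1   S3  S2 
 * S2   S2  S2 
   S3   S3  S3 
(> = start, * = accepting)

start=S0; accept=S2; S0-a->S3; S0-b->S1; S1-a->S3; S1-b->S2; S2-a->S2; S2-b->S2; S3-a->S3; S3-b->S3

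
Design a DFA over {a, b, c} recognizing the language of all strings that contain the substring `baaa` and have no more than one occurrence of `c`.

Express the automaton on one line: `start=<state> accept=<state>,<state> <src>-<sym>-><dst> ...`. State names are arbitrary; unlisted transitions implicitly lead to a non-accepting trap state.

start=s0 accept=s9,s12 s0-a->s0 s0-b->s1 s0-c->s2 s1-a->s3 s1-b->s1 s1-c->s2 s2-a->s2 s2-b->s4 s2-c->s5 s3-a->s6 s3-b->s1 s3-c->s2 s4-a->s7 s4-b->s4 s4-c->s5 s5-a->s5 s5-b->s8 s5-c->s5 s6-a->s9 s6-b->s1 s6-c->s2 s7-a->s10 s7-b->s4 s7-c->s5 s8-a->s11 s8-b->s8 s8-c->s5 s9-a->s9 s9-b->s9 s9-c->s12 s10-a->s12 s10-b->s4 s10-c->s5 s11-a->s13 s11-b->s8 s11-c->s5 s12-a->s12 s12-b->s12 s12-c->s14 s13-a->s14 s13-b->s8 s13-c->s5 s14-a->s14 s14-b->s14 s14-c->s14

Handle the two conditions separately and then intersect. One (5 states) tracks whether and how much of `baaa` has been seen; the other (3 states) tracks the count of `c`s, saturating at 2. Each combined state is a pair, one component from each; accept when both components accept.
A 15-state machine:
          a    b    c  
>  s0     s0   s1   s2 
   s1     s3   s1   s2 
   s2     s2   s4   s5 
   s3     s6   s1   s2 
   s4     s7   s4   s5 
   s5     s5   s8   s5 
   s6     s9   s1   s2 
   s7    s10   s4   s5 
   s8    s11   s8   s5 
 * s9     s9   s9  s12 
   s10   s12   s4   s5 
   s11   s13   s8   s5 
 * s12   s12  s12  s14 
   s13   s14   s8   s5 
   s14   s14  s14  s14 
(> = start, * = accepting)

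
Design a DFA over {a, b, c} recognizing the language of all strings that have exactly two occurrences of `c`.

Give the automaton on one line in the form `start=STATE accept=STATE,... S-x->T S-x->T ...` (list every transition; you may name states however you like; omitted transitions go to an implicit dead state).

start=q0 accept=q2 q0-a->q0 q0-b->q0 q0-c->q1 q1-a->q1 q1-b->q1 q1-c->q2 q2-a->q2 q2-b->q2 q2-c->q3 q3-a->q3 q3-b->q3 q3-c->q3

Count `c`s, saturating at 3: states q0 through q2 mean 0 through 2 `c`s seen; q3 means more than 2. Each `c` increments (capped at q3); other symbols loop. Accept from {q2}.
        a   b   c  
>  q0   q0  q0  q1 
   q1   q1  q1  q2 
 * q2   q2  q2  q3 
   q3   q3  q3  q3 
(> = start, * = accepting)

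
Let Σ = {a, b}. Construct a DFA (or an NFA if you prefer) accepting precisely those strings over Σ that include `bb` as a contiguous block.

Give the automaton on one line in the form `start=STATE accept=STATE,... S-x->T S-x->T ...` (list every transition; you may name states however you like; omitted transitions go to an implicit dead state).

States q0..q1 record the length of the longest prefix of `bb` that matches the current input suffix. Reaching q2 means `bb` has been seen, and we stay there forever. Accept from q2.
3 states suffice.
        a   b  
>  q0   q0  q1 
   q1   q0  q2 
 * q2   q2  q2 
(> = start, * = accepting)

start=q0 accept=q2 q0-a->q0 q0-b->q1 q1-a->q0 q1-b->q2 q2-a->q2 q2-b->q2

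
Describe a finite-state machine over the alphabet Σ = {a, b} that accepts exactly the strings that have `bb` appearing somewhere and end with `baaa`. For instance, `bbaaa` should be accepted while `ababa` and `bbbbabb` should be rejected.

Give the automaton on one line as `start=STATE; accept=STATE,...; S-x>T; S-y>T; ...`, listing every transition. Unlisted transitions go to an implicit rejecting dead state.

start=q0; accept=q8; q0-a>q0; q0-b>q1; q1-a>q2; q1-b>q3; q2-a>q4; q2-b>q1; q3-a>q5; q3-b>q3; q4-a>q6; q4-b>q1; q5-a>q7; q5-b>q3; q6-a>q0; q6-b>q1; q7-a>q8; q7-b>q3; q8-a>q9; q8-b>q3; q9-a>q9; q9-b>q3

Build one automaton per condition and run them in lockstep. The first has 3 states tracking whether and how much of `bb` has been seen; the second has 5 states tracking how much of the suffix `baaa` has currently been matched. A product state is a pair (one from each), accepting exactly when both do.
With 10 states:
        a   b  
>  q0   q0  q1 
   q1   q2  q3 
   q2   q4  q1 
   q3   q5  q3 
   q4   q6  q1 
   q5   q7  q3 
   q6   q0  q1 
   q7   q8  q3 
 * q8   q9  q3 
   q9   q9  q3 
(> = start, * = accepting)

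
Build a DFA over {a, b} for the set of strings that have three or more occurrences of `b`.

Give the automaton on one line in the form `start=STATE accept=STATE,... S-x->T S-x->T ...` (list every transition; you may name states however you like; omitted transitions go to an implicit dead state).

start=s0 accept=s3,s4 s0-a->s0 s0-b->s1 s1-a->s1 s1-b->s2 s2-a->s2 s2-b->s3 s3-a->s3 s3-b->s4 s4-a->s4 s4-b->s4

Count `b`s, saturating at 4: states s0 through s3 mean 0 through 3 `b`s seen; s4 means more than 3. Each `b` increments (capped at s4); other symbols loop. Accept from {s3, s4}.
5 states suffice.
        a   b  
>  s0   s0  s1 
   s1   s1  s2 
   s2   s2  s3 
 * s3   s3  s4 
 * s4   s4  s4 
(> = start, * = accepting)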